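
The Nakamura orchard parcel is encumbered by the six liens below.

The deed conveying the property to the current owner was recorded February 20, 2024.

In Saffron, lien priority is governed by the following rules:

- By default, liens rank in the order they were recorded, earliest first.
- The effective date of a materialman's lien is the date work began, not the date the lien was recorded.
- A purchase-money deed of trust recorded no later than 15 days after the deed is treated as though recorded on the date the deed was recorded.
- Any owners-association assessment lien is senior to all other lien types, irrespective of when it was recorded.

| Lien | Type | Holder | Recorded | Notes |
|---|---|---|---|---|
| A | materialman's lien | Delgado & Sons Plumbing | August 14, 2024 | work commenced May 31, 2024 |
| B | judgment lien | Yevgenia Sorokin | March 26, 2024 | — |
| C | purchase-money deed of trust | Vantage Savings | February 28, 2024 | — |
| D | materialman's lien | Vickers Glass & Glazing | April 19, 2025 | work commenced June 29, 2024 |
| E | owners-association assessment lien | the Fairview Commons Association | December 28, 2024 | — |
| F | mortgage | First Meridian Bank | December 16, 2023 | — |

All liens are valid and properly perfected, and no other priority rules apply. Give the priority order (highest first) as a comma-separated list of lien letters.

E, F, C, B, A, D

Effective dates: A is treated as recorded May 31, 2024, the work-commencement date; C relates back to the deed date February 20, 2024; D is treated as recorded June 29, 2024, the work-commencement date.
E is an owners-association assessment lien and takes priority over every other lien.
Remaining liens by effective date: F (December 16, 2023), C (February 20, 2024), B (March 26, 2024), A (May 31, 2024), D (June 29, 2024).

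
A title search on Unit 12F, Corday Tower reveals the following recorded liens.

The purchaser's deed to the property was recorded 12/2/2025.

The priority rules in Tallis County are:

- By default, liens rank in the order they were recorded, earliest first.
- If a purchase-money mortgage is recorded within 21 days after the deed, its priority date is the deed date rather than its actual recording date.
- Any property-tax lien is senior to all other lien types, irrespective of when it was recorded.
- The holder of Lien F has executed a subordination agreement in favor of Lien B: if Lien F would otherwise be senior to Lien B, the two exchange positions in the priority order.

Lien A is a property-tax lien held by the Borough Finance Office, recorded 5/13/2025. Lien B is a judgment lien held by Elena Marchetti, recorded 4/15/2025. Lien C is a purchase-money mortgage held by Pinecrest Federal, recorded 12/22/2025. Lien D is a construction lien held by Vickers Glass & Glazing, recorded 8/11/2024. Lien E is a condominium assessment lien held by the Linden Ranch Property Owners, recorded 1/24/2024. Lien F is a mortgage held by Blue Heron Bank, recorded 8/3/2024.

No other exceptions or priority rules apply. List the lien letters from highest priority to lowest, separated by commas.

Effective dates: C relates back to the deed date 12/2/2025.
A is a property-tax lien, so it outranks all other liens regardless of date.
Remaining liens by effective date: E (1/24/2024), F (8/3/2024), D (8/11/2024), B (4/15/2025), C (12/2/2025).
Because F would otherwise rank above B, the subordination swaps them.

A, E, B, D, F, C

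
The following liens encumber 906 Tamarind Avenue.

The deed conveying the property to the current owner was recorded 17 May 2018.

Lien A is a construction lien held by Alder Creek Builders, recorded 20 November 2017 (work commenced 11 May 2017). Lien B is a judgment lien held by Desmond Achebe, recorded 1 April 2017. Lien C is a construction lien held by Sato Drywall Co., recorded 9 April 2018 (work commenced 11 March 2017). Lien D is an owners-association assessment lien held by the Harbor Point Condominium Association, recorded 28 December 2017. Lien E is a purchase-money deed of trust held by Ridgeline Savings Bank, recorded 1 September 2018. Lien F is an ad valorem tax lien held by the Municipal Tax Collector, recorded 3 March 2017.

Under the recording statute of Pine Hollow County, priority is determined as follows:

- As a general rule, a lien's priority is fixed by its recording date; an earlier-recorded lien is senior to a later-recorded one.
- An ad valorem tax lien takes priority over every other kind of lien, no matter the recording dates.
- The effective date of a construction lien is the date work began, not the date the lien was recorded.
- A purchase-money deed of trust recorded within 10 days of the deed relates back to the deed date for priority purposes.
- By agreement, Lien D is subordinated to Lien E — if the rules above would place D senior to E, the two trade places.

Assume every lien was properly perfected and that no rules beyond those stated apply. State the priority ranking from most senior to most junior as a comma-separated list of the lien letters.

F, C, B, A, E, D

Effective dates after the stated exceptions: A's effective date is 11 May 2017, when work began; C's effective date is 11 March 2017, when work began; E was recorded 107 days after the deed, outside the 10-day window, so it keeps its recording date.
F is an ad valorem tax lien, so it outranks all other liens regardless of date.
Remaining liens by effective date: C (11 March 2017), B (1 April 2017), A (11 May 2017), D (28 December 2017), E (1 September 2018).
The subordination applies — D was senior to E — so D and E swap.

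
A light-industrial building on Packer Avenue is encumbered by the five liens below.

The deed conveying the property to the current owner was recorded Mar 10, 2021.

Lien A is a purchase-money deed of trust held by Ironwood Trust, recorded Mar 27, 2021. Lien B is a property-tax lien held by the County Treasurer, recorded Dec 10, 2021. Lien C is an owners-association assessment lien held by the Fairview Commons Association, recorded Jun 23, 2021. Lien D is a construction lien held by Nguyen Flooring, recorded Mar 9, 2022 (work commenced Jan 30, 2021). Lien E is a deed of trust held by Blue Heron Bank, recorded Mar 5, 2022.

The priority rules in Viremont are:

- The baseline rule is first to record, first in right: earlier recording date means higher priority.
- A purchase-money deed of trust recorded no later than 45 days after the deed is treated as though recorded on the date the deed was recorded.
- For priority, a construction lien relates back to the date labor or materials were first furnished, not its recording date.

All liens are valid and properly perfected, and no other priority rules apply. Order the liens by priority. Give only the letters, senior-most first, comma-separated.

D, A, C, B, E

First, effective dates: A's effective date is the deed date, Mar 10, 2021; D relates back to Jan 30, 2021 (work commenced).
Sorted by effective date: D (Jan 30, 2021), A (Mar 10, 2021), C (Jun 23, 2021), B (Dec 10, 2021), E (Mar 5, 2022).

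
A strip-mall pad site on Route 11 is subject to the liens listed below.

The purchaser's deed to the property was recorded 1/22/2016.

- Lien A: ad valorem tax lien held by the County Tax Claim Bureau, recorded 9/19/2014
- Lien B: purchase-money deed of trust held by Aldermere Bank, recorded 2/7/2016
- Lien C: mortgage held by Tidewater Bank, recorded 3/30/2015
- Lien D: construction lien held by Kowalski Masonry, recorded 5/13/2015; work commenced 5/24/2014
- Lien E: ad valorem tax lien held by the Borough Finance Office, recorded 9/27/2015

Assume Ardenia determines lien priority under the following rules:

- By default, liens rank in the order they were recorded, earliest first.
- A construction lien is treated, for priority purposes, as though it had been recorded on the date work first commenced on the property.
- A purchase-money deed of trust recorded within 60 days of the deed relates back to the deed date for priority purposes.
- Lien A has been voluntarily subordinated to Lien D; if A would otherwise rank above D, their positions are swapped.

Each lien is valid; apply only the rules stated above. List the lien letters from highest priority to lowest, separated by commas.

Adjusting effective dates: B's effective date is the deed date, 1/22/2016; D is treated as recorded 5/24/2014, the work-commencement date.
By effective date: D (5/24/2014), A (9/19/2014), C (3/30/2015), E (9/27/2015), B (1/22/2016).
Since A is not senior to D, the subordination leaves the order unchanged.

D, A, C, E, B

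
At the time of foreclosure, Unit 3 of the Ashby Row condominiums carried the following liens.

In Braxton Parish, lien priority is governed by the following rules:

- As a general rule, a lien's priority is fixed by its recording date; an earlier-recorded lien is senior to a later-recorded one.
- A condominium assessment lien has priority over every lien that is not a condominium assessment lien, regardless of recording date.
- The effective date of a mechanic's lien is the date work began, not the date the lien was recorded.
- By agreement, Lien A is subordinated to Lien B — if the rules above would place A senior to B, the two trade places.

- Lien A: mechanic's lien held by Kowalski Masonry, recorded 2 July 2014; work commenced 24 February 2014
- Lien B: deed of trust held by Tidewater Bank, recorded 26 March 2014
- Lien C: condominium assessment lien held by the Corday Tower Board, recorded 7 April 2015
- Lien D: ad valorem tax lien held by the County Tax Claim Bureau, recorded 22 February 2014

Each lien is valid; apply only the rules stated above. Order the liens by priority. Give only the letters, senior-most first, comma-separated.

Effective dates: A relates back to 24 February 2014 (work commenced).
C is a condominium assessment lien and takes priority over every other lien.
Among the remaining liens, by effective date: D (22 February 2014), A (24 February 2014), B (26 March 2014).
A is senior to B before the subordination, so the two trade places.

C, D, B, A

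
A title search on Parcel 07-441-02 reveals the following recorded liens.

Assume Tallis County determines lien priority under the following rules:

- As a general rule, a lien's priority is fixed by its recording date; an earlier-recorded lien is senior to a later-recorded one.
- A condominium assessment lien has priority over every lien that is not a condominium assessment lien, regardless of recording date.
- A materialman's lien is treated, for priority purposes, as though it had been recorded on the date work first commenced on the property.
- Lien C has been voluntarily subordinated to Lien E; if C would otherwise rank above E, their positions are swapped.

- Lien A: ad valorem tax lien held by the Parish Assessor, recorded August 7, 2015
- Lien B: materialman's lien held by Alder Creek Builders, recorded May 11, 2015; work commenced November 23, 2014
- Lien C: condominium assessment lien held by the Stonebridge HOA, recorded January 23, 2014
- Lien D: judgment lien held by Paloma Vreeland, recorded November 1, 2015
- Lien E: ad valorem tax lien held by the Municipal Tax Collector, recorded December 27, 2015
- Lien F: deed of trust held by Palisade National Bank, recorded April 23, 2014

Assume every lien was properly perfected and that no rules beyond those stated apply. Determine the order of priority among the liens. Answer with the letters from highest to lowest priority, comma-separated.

Adjusting effective dates: B relates back to November 23, 2014 (work commenced).
As a condominium assessment lien, C is senior to every other lien.
Among the remaining liens, by effective date: F (April 23, 2014), B (November 23, 2014), A (August 7, 2015), D (November 1, 2015), E (December 27, 2015).
C would otherwise be senior to E, so under the subordination agreement C and E exchange positions.

E, F, B, A, D, C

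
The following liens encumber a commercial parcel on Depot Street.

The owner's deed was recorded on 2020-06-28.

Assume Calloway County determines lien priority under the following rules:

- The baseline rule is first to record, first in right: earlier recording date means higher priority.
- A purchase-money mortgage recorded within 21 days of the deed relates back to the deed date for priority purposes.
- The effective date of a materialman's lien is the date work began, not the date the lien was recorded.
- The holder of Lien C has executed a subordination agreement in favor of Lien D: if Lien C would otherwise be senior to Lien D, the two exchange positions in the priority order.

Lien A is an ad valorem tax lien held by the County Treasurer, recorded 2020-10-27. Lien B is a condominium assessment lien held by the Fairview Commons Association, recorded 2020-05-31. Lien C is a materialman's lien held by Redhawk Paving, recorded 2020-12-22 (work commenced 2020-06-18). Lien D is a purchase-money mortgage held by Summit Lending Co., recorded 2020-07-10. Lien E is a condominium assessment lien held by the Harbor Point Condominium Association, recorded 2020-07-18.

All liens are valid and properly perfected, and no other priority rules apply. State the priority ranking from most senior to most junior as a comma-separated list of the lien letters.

Effective dates after the stated exceptions: C is treated as recorded 2020-06-18, the work-commencement date; D's effective date is the deed date, 2020-06-28.
By effective date: B (2020-05-31), C (2020-06-18), D (2020-06-28), E (2020-07-18), A (2020-10-27).
Because C would otherwise rank above D, the subordination swaps them.

B, D, C, E, A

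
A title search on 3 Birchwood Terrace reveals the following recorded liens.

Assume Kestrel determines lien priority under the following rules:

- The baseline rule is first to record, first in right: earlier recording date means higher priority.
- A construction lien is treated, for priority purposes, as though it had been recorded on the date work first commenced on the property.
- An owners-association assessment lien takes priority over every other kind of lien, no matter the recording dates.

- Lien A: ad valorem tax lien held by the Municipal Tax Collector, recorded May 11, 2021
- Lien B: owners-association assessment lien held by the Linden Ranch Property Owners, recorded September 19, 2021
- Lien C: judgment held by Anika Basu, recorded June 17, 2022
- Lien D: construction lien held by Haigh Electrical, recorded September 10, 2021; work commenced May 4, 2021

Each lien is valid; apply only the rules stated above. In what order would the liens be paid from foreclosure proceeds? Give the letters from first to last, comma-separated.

B, D, A, C

Adjusting effective dates: D's effective date is May 4, 2021, when work began.
B, as an owners-association assessment lien, has superpriority and ranks first.
Ordering the rest by effective date: D (May 4, 2021), A (May 11, 2021), C (June 17, 2022).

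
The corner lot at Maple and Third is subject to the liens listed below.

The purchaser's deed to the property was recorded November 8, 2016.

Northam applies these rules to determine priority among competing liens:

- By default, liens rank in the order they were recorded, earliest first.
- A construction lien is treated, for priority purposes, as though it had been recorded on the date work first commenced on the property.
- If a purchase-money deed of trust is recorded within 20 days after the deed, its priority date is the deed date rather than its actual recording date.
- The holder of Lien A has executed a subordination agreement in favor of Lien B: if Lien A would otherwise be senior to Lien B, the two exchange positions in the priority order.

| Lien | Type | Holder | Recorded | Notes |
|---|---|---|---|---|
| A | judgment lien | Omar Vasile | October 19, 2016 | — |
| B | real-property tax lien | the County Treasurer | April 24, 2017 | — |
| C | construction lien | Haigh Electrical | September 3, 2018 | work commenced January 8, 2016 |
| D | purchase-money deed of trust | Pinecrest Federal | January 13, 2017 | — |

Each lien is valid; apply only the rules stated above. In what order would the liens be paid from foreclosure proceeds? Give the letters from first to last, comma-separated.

Effective dates: C is treated as recorded January 8, 2016, the work-commencement date; D missed the 20-day window (66 days after the deed), so its recording date stands.
Sorted by effective date: C (January 8, 2016), A (October 19, 2016), D (January 13, 2017), B (April 24, 2017).
The subordination applies — A was senior to B — so A and B swap.

C, B, D, A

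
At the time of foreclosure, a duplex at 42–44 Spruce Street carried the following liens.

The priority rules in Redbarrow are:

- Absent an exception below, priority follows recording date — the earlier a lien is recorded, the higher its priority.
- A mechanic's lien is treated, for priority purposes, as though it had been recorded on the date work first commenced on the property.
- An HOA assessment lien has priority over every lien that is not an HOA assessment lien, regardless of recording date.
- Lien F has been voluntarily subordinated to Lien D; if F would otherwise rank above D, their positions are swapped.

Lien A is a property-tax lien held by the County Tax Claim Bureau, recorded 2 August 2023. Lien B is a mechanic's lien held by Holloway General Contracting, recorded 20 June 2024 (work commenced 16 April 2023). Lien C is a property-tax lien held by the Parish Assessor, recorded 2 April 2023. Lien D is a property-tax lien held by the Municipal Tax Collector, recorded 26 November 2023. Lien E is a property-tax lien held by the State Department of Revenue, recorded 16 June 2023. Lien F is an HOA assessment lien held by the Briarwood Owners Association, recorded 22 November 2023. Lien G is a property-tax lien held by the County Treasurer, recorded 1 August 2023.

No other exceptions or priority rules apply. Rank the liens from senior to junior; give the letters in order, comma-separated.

D, C, B, E, G, A, F

Effective dates: B is treated as recorded 16 April 2023, the work-commencement date.
F is an HOA assessment lien, so it outranks all other liens regardless of date.
Among the remaining liens, by effective date: C (2 April 2023), B (16 April 2023), E (16 June 2023), G (1 August 2023), A (2 August 2023), D (26 November 2023).
Because F would otherwise rank above D, the subordination swaps them.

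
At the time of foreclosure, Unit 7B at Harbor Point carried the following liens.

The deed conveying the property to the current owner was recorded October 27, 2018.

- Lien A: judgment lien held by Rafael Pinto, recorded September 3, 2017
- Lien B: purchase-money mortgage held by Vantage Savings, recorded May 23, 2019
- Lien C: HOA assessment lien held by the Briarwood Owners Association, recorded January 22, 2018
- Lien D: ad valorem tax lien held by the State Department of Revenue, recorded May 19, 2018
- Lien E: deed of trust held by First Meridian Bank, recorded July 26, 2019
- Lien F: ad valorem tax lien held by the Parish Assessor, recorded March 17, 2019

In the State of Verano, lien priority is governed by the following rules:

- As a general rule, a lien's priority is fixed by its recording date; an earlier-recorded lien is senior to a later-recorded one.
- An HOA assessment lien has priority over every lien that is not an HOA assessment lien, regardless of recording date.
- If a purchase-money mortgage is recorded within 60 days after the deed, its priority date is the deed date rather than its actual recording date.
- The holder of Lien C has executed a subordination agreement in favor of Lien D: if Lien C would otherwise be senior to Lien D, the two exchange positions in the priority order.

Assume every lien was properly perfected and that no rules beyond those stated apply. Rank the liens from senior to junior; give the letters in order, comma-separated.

Effective dates: B was recorded 208 days after the deed — beyond 60 days — so no relation-back applies.
As an HOA assessment lien, C is senior to every other lien.
The other liens, earliest effective date first: A (September 3, 2017), D (May 19, 2018), F (March 17, 2019), B (May 23, 2019), E (July 26, 2019).
C is senior to D before the subordination, so the two trade places.

D, A, C, F, B, E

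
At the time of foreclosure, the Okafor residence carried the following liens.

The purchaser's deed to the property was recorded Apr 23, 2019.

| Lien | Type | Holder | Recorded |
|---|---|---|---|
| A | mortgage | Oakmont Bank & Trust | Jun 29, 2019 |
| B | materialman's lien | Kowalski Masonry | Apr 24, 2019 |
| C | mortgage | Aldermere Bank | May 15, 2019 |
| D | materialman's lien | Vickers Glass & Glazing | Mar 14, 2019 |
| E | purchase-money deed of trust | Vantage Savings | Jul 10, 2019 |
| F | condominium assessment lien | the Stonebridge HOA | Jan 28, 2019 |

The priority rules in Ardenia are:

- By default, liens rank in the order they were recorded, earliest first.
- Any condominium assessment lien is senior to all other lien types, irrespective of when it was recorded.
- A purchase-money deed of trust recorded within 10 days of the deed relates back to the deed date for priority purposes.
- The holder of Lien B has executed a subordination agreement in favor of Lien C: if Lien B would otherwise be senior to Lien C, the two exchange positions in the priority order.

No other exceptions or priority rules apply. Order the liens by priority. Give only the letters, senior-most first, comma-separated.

Effective dates: E was recorded 78 days after the deed, outside the 10-day window, so it keeps its recording date.
F is a condominium assessment lien and takes priority over every other lien.
Among the remaining liens, by effective date: D (Mar 14, 2019), B (Apr 24, 2019), C (May 15, 2019), A (Jun 29, 2019), E (Jul 10, 2019).
The subordination applies — B was senior to C — so B and C swap.

F, D, C, B, A, E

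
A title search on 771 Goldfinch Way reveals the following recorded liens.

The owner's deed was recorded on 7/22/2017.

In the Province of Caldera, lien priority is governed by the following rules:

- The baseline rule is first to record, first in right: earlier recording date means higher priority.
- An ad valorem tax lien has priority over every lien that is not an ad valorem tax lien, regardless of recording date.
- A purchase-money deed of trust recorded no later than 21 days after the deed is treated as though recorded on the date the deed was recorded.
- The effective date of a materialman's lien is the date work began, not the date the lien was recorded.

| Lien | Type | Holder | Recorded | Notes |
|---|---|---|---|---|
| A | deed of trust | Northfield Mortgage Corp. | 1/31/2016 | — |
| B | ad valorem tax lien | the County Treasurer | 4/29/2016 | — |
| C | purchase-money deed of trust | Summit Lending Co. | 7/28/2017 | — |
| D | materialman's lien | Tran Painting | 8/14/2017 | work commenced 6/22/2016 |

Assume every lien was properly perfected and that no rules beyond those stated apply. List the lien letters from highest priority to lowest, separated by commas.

B, A, D, C

Effective dates after the stated exceptions: C relates back to the deed date 7/22/2017; D's effective date is 6/22/2016, when work began.
B is an ad valorem tax lien, so it outranks all other liens regardless of date.
Among the remaining liens, by effective date: A (1/31/2016), D (6/22/2016), C (7/22/2017).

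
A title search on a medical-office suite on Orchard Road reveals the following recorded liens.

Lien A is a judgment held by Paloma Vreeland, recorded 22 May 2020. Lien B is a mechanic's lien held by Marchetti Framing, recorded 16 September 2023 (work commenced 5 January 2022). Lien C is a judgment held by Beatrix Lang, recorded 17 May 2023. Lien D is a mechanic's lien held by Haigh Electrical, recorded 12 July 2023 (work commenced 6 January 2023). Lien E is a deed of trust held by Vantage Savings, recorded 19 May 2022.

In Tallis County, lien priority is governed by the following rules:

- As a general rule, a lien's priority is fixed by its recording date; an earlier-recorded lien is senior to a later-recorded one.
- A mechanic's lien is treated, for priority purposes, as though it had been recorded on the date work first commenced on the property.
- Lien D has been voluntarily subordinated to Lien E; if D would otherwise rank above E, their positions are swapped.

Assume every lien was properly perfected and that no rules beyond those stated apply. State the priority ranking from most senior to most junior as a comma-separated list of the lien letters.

A, B, E, D, C

Effective dates: B relates back to 5 January 2022 (work commenced); D relates back to 6 January 2023 (work commenced).
Sorted by effective date: A (22 May 2020), B (5 January 2022), E (19 May 2022), D (6 January 2023), C (17 May 2023).
D is already junior to E, so the subordination agreement changes nothing.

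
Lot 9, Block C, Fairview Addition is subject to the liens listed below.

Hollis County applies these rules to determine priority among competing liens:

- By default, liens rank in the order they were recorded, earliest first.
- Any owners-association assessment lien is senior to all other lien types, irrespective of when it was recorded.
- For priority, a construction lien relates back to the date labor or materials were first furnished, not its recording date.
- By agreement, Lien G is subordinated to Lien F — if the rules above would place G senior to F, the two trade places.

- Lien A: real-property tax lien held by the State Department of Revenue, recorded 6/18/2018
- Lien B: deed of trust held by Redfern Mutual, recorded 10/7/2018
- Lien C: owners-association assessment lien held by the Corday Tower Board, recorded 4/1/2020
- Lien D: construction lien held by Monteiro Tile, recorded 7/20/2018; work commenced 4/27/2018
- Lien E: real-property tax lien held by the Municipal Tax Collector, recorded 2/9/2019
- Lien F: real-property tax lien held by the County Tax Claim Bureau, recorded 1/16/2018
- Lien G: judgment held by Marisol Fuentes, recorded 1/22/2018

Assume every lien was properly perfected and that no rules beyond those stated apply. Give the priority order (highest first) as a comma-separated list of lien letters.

Effective dates: D is treated as recorded 4/27/2018, the work-commencement date.
As an owners-association assessment lien, C is senior to every other lien.
Ordering the rest by effective date: F (1/16/2018), G (1/22/2018), D (4/27/2018), A (6/18/2018), B (10/7/2018), E (2/9/2019).
G is already junior to F, so the subordination agreement changes nothing.

C, F, G, D, A, B, E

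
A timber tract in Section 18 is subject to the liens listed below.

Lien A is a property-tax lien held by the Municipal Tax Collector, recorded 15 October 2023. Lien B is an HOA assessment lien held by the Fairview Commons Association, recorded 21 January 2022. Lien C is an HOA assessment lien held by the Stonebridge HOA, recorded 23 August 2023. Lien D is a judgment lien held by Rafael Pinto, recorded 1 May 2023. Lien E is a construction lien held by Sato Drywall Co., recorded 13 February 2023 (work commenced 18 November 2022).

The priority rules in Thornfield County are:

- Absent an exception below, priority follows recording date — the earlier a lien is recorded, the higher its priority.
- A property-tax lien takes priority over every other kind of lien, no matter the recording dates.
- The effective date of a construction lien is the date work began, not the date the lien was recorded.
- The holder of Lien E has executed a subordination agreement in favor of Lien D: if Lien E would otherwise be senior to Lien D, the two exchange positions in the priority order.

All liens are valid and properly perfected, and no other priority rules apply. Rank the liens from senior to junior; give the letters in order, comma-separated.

Effective dates after the stated exceptions: E is treated as recorded 18 November 2022, the work-commencement date.
A is a property-tax lien, so it outranks all other liens regardless of date.
Among the remaining liens, by effective date: B (21 January 2022), E (18 November 2022), D (1 May 2023), C (23 August 2023).
E would otherwise be senior to D, so under the subordination agreement E and D exchange positions.

A, B, D, E, C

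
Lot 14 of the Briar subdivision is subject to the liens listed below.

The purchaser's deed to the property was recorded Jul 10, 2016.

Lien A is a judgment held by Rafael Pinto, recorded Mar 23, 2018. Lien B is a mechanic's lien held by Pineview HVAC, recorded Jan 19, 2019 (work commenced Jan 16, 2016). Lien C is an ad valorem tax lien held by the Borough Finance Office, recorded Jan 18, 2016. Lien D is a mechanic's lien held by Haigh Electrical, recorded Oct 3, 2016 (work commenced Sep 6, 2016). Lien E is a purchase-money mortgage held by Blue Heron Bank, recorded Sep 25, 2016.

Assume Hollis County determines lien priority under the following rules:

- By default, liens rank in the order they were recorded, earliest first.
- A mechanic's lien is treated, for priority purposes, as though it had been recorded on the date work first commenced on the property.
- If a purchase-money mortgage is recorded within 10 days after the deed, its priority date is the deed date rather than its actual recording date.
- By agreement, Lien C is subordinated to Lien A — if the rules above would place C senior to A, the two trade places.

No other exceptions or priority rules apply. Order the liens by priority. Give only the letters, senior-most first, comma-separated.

First, effective dates: B is treated as recorded Jan 16, 2016, the work-commencement date; D is treated as recorded Sep 6, 2016, the work-commencement date; E was recorded 77 days after the deed, outside the 10-day window, so it keeps its recording date.
By effective date, earliest first: B (Jan 16, 2016), C (Jan 18, 2016), D (Sep 6, 2016), E (Sep 25, 2016), A (Mar 23, 2018).
The subordination applies — C was senior to A — so C and A swap.

B, A, D, E, C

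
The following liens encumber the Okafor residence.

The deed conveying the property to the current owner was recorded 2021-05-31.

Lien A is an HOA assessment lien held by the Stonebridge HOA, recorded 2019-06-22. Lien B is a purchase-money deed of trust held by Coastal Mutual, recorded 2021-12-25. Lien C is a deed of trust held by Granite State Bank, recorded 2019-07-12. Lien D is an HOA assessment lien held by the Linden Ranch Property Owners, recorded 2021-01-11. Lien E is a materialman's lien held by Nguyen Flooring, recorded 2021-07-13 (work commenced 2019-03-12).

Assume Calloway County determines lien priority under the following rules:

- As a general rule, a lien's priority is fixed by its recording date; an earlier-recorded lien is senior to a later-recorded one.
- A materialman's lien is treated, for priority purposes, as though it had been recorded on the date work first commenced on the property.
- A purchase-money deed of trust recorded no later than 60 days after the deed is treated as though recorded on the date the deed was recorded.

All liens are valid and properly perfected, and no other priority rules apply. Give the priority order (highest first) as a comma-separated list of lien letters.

E, A, C, D, B

Effective dates after the stated exceptions: B was recorded 208 days after the deed, outside the 60-day window, so it keeps its recording date; E's effective date is 2019-03-12, when work began.
Ordering by effective date: E (2019-03-12), A (2019-06-22), C (2019-07-12), D (2021-01-11), B (2021-12-25).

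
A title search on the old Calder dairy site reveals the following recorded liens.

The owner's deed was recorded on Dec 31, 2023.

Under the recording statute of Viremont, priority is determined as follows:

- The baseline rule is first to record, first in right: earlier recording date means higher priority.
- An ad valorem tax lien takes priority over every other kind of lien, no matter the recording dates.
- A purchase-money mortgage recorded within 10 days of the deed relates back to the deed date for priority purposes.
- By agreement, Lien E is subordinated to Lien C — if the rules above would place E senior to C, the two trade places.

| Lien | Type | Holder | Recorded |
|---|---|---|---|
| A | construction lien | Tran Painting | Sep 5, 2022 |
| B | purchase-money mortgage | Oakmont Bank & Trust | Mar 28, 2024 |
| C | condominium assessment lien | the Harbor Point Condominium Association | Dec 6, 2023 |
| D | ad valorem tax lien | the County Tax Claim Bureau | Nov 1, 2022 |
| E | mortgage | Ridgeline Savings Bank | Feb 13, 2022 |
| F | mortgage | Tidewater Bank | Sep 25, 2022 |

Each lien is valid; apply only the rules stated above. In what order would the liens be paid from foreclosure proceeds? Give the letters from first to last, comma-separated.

Adjusting effective dates: B missed the 10-day window (88 days after the deed), so its recording date stands.
As an ad valorem tax lien, D is senior to every other lien.
The other liens, earliest effective date first: E (Feb 13, 2022), A (Sep 5, 2022), F (Sep 25, 2022), C (Dec 6, 2023), B (Mar 28, 2024).
E is senior to C before the subordination, so the two trade places.

D, C, A, F, E, B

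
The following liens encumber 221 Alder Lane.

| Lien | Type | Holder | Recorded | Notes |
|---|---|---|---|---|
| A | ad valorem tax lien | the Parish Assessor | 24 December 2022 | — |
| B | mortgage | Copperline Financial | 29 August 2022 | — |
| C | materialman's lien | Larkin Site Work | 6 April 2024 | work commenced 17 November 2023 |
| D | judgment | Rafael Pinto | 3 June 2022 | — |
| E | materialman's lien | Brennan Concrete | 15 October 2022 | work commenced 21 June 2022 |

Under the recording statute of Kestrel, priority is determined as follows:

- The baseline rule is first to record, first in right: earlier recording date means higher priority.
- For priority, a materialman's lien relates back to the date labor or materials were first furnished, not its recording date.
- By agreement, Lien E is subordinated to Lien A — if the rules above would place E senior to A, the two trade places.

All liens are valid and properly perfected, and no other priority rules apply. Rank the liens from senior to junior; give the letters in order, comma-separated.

Adjusting effective dates: C is treated as recorded 17 November 2023, the work-commencement date; E relates back to 21 June 2022 (work commenced).
Ordering by effective date: D (3 June 2022), E (21 June 2022), B (29 August 2022), A (24 December 2022), C (17 November 2023).
E is senior to A before the subordination, so the two trade places.

D, A, B, E, C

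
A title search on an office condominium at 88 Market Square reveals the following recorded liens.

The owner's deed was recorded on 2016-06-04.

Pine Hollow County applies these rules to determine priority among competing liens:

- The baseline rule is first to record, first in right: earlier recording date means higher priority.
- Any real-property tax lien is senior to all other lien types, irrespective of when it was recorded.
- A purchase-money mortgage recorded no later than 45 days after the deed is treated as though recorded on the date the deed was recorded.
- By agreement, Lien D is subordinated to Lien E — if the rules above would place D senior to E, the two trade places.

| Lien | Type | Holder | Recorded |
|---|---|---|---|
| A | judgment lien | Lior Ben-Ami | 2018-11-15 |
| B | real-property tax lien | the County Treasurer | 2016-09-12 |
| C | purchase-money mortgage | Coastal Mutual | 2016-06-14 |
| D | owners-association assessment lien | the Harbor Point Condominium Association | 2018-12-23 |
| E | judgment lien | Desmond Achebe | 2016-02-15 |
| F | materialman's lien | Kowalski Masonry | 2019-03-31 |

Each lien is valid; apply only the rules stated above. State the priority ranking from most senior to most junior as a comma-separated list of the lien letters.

B, E, C, A, D, F

First, effective dates: C's effective date is the deed date, 2016-06-04.
B is a real-property tax lien and takes priority over every other lien.
The other liens, earliest effective date first: E (2016-02-15), C (2016-06-04), A (2018-11-15), D (2018-12-23), F (2019-03-31).
D already ranks below E; the subordination has no effect.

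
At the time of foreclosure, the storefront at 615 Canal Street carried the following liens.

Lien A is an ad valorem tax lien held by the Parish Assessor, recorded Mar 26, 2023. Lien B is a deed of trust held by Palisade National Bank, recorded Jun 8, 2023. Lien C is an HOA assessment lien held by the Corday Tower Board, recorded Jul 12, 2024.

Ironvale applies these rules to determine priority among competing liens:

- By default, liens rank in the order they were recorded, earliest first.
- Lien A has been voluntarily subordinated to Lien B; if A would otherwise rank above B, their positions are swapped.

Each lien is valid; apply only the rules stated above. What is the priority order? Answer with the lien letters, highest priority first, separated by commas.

By effective date: A (Mar 26, 2023), B (Jun 8, 2023), C (Jul 12, 2024).
The subordination applies — A was senior to B — so A and B swap.

B, A, C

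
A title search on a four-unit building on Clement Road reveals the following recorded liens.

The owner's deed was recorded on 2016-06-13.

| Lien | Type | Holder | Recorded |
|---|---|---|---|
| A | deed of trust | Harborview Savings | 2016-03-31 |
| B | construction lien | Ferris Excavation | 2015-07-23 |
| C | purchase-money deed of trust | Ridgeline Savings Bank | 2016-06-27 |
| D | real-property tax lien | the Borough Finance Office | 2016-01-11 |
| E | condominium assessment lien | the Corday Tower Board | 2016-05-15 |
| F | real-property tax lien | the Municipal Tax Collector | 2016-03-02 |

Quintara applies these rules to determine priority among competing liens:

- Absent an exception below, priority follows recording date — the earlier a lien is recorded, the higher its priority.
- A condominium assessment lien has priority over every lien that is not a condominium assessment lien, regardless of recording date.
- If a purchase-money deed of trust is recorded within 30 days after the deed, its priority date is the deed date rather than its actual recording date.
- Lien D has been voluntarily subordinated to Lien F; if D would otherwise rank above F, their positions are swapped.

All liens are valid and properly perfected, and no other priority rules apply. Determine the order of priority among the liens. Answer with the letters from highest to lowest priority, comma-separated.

E, B, F, D, A, C

Effective dates after the stated exceptions: C relates back to the deed date 2016-06-13.
E is a condominium assessment lien, so it outranks all other liens regardless of date.
The other liens, earliest effective date first: B (2015-07-23), D (2016-01-11), F (2016-03-02), A (2016-03-31), C (2016-06-13).
The subordination applies — D was senior to F — so D and F swap.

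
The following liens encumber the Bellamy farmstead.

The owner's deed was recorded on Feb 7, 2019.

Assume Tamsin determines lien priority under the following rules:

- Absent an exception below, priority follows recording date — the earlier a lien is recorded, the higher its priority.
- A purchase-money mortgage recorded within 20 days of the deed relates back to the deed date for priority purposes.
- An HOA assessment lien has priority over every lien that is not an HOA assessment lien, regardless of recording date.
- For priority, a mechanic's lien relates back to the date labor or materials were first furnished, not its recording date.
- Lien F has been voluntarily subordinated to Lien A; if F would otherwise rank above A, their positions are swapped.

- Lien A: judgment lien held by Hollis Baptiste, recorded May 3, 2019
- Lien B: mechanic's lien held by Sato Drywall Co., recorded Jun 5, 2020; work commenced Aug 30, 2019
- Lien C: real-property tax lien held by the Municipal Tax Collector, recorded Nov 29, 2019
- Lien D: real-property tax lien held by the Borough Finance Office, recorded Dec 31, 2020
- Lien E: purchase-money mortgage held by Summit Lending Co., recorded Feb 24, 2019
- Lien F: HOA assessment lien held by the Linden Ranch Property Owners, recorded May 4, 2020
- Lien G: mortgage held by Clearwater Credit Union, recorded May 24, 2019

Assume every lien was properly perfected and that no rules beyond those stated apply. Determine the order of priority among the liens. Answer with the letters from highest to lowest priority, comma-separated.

Effective dates: B's effective date is Aug 30, 2019, when work began; E was recorded within the 20-day window, so its effective date is the deed date Feb 7, 2019.
As an HOA assessment lien, F is senior to every other lien.
Among the remaining liens, by effective date: E (Feb 7, 2019), A (May 3, 2019), G (May 24, 2019), B (Aug 30, 2019), C (Nov 29, 2019), D (Dec 31, 2020).
F is senior to A before the subordination, so the two trade places.

A, E, F, G, B, C, D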